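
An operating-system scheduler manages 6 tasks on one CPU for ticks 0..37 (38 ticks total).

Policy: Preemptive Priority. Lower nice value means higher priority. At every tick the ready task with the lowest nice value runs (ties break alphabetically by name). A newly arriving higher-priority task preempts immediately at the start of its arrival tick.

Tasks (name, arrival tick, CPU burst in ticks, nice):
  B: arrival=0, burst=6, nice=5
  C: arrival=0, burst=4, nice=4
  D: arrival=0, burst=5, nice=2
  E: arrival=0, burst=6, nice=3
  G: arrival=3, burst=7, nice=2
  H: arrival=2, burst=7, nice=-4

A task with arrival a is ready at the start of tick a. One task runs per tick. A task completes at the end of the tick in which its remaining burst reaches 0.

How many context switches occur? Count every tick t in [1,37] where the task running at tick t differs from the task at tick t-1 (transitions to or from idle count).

t=0: ready={B,C,D,E} → run D
t=1: ready={B,C,D,E} → run D
t=2: ready={B,C,D,E,H} → run H
t=3: ready={B,C,D,E,G,H} → run H
t=4: ready={B,C,D,E,G,H} → run H
t=5: ready={B,C,D,E,G,H} → run H
t=6: ready={B,C,D,E,G,H} → run H
t=7: ready={B,C,D,E,G,H} → run H
t=8: ready={B,C,D,E,G,H} → run H
t=9: ready={B,C,D,E,G} → run D
t=10: ready={B,C,D,E,G} → run D
t=11: ready={B,C,D,E,G} → run D
t=12: ready={B,C,E,G} → run G
t=13: ready={B,C,E,G} → run G
t=14: ready={B,C,E,G} → run G
t=15: ready={B,C,E,G} → run G
t=16: ready={B,C,E,G} → run G
t=17: ready={B,C,E,G} → run G
t=18: ready={B,C,E,G} → run G
t=19: ready={B,C,E} → run E
t=20: ready={B,C,E} → run E
t=21: ready={B,C,E} → run E
t=22: ready={B,C,E} → run E
t=23: ready={B,C,E} → run E
t=24: ready={B,C,E} → run E
t=25: ready={B,C} → run C
t=26: ready={B,C} → run C
t=27: ready={B,C} → run C
t=28: ready={B,C} → run C
t=29: ready={B} → run B
t=30: ready={B} → run B
t=31: ready={B} → run B
t=32: ready={B} → run B
t=33: ready={B} → run B
t=34: ready={B} → run B
t=35: (idle)
t=36: (idle)
t=37: (idle)

context switches = 7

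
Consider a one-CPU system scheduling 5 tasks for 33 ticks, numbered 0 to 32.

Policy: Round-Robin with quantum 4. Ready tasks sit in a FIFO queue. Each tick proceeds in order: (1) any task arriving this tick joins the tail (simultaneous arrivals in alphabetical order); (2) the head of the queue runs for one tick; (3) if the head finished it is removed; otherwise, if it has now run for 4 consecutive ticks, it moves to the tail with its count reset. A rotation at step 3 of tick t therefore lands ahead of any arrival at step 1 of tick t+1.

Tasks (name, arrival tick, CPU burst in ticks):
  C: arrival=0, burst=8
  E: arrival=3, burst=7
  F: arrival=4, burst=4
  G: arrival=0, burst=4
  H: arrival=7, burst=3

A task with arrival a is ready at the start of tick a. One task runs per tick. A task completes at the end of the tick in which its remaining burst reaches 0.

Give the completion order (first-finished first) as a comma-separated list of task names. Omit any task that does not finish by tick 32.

t=0: queue=[C,G] q_used=0 → run C
t=1: queue=[C,G] q_used=1 → run C
t=2: queue=[C,G] q_used=2 → run C
t=3: queue=[C,G,E] q_used=3 → run C
t=4: queue=[G,E,C,F] q_used=0 → run G
t=5: queue=[G,E,C,F] q_used=1 → run G
t=6: queue=[G,E,C,F] q_used=2 → run G
t=7: queue=[G,E,C,F,H] q_used=3 → run G
t=8: queue=[E,C,F,H] q_used=0 → run E
t=9: queue=[E,C,F,H] q_used=1 → run E
t=10: queue=[E,C,F,H] q_used=2 → run E
t=11: queue=[E,C,F,H] q_used=3 → run E
t=12: queue=[C,F,H,E] q_used=0 → run C
t=13: queue=[C,F,H,E] q_used=1 → run C
t=14: queue=[C,F,H,E] q_used=2 → run C
t=15: queue=[C,F,H,E] q_used=3 → run C
t=16: queue=[F,H,E] q_used=0 → run F
t=17: queue=[F,H,E] q_used=1 → run F
t=18: queue=[F,H,E] q_used=2 → run F
t=19: queue=[F,H,E] q_used=3 → run F
t=20: queue=[H,E] q_used=0 → run H
t=21: queue=[H,E] q_used=1 → run H
t=22: queue=[H,E] q_used=2 → run H
t=23: queue=[E] q_used=0 → run E
t=24: queue=[E] q_used=1 → run E
t=25: queue=[E] q_used=2 → run E
t=26: (idle)
t=27: (idle)
t=28: (idle)
t=29: (idle)
t=30: (idle)
t=31: (idle)
t=32: (idle)

completion order = G, C, F, H, E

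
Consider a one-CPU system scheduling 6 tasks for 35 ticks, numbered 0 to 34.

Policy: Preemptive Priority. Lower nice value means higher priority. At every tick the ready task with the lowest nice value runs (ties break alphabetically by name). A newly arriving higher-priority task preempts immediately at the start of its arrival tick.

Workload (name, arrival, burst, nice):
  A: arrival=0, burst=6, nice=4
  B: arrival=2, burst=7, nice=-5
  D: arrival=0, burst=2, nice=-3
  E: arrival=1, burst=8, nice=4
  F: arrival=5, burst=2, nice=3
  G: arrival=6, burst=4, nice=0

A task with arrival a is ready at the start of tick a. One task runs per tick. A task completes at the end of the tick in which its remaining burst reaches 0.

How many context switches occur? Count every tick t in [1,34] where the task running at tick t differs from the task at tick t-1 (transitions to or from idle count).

context switches = 6

t=0: ready={A,D} → run D
t=1: ready={A,D,E} → run D
t=2: ready={A,B,E} → run B
t=3: ready={A,B,E} → run B
t=4: ready={A,B,E} → run B
t=5: ready={A,B,E,F} → run B
t=6: ready={A,B,E,F,G} → run B
t=7: ready={A,B,E,F,G} → run B
t=8: ready={A,B,E,F,G} → run B
t=9: ready={A,E,F,G} → run G
t=10: ready={A,E,F,G} → run G
t=11: ready={A,E,F,G} → run G
t=12: ready={A,E,F,G} → run G
t=13: ready={A,E,F} → run F
t=14: ready={A,E,F} → run F
t=15: ready={A,E} → run A
t=16: ready={A,E} → run A
t=17: ready={A,E} → run A
t=18: ready={A,E} → run A
t=19: ready={A,E} → run A
t=20: ready={A,E} → run A
t=21: ready={E} → run E
t=22: ready={E} → run E
t=23: ready={E} → run E
t=24: ready={E} → run E
t=25: ready={E} → run E
t=26: ready={E} → run E
t=27: ready={E} → run E
t=28: ready={E} → run E
t=29: (idle)
t=30: (idle)
t=31: (idle)
t=32: (idle)
t=33: (idle)
t=34: (idle)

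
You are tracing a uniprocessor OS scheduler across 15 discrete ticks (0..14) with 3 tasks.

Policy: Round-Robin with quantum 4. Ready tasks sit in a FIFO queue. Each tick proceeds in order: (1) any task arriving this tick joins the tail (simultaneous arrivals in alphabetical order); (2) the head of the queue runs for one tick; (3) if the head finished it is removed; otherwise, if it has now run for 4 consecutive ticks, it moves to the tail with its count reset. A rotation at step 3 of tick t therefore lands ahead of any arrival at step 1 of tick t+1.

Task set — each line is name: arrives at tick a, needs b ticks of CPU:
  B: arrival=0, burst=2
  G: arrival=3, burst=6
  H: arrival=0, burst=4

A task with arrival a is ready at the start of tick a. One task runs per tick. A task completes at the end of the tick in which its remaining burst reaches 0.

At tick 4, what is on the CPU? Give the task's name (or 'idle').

running at tick 4 = H

t=0: queue=[B,H] q_used=0 → run B
t=1: queue=[B,H] q_used=1 → run B
t=2: queue=[H] q_used=0 → run H
t=3: queue=[H,G] q_used=1 → run H
t=4: queue=[H,G] q_used=2 → run H
t=5: queue=[H,G] q_used=3 → run H
t=6: queue=[G] q_used=0 → run G
t=7: queue=[G] q_used=1 → run G
t=8: queue=[G] q_used=2 → run G
t=9: queue=[G] q_used=3 → run G
t=10: queue=[G] q_used=0 → run G
t=11: queue=[G] q_used=1 → run G
t=12: (idle)
t=13: (idle)
t=14: (idle)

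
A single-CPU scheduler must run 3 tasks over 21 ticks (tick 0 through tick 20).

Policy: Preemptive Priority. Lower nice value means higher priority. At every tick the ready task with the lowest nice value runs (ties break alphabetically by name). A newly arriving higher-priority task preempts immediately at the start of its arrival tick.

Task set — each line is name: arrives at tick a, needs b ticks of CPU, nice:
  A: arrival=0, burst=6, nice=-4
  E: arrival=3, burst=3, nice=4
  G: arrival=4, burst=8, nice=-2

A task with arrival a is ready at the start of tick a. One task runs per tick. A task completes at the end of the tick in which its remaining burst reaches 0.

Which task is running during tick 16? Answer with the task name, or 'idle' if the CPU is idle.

t=0: ready={A} → run A
t=1: ready={A} → run A
t=2: ready={A} → run A
t=3: ready={A,E} → run A
t=4: ready={A,E,G} → run A
t=5: ready={A,E,G} → run A
t=6: ready={E,G} → run G
t=7: ready={E,G} → run G
t=8: ready={E,G} → run G
t=9: ready={E,G} → run G
t=10: ready={E,G} → run G
t=11: ready={E,G} → run G
t=12: ready={E,G} → run G
t=13: ready={E,G} → run G
t=14: ready={E} → run E
t=15: ready={E} → run E
t=16: ready={E} → run E
t=17: (idle)
t=18: (idle)
t=19: (idle)
t=20: (idle)

running at tick 16 = E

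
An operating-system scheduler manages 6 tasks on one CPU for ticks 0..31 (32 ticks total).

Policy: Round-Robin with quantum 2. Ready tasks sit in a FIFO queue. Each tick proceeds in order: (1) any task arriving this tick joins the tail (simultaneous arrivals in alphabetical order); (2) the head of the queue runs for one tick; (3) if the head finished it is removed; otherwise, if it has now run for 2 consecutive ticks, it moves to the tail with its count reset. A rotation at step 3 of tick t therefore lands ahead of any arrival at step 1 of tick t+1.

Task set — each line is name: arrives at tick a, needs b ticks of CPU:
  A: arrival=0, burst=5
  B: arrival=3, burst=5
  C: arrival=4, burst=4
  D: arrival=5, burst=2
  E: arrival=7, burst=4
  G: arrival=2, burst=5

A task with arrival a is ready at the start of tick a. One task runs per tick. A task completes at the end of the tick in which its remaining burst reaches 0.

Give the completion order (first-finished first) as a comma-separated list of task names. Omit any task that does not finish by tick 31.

t=0: queue=[A] q_used=0 → run A
t=1: queue=[A] q_used=1 → run A
t=2: queue=[A,G] q_used=0 → run A
t=3: queue=[A,G,B] q_used=1 → run A
t=4: queue=[G,B,A,C] q_used=0 → run G
t=5: queue=[G,B,A,C,D] q_used=1 → run G
t=6: queue=[B,A,C,D,G] q_used=0 → run B
t=7: queue=[B,A,C,D,G,E] q_used=1 → run B
t=8: queue=[A,C,D,G,E,B] q_used=0 → run A
t=9: queue=[C,D,G,E,B] q_used=0 → run C
t=10: queue=[C,D,G,E,B] q_used=1 → run C
t=11: queue=[D,G,E,B,C] q_used=0 → run D
t=12: queue=[D,G,E,B,C] q_used=1 → run D
t=13: queue=[G,E,B,C] q_used=0 → run G
t=14: queue=[G,E,B,C] q_used=1 → run G
t=15: queue=[E,B,C,G] q_used=0 → run E
t=16: queue=[E,B,C,G] q_used=1 → run E
t=17: queue=[B,C,G,E] q_used=0 → run B
t=18: queue=[B,C,G,E] q_used=1 → run B
t=19: queue=[C,G,E,B] q_used=0 → run C
t=20: queue=[C,G,E,B] q_used=1 → run C
t=21: queue=[G,E,B] q_used=0 → run G
t=22: queue=[E,B] q_used=0 → run E
t=23: queue=[E,B] q_used=1 → run E
t=24: queue=[B] q_used=0 → run B
t=25: (idle)
t=26: (idle)
t=27: (idle)
t=28: (idle)
t=29: (idle)
t=30: (idle)
t=31: (idle)

completion order = A, D, C, G, E, B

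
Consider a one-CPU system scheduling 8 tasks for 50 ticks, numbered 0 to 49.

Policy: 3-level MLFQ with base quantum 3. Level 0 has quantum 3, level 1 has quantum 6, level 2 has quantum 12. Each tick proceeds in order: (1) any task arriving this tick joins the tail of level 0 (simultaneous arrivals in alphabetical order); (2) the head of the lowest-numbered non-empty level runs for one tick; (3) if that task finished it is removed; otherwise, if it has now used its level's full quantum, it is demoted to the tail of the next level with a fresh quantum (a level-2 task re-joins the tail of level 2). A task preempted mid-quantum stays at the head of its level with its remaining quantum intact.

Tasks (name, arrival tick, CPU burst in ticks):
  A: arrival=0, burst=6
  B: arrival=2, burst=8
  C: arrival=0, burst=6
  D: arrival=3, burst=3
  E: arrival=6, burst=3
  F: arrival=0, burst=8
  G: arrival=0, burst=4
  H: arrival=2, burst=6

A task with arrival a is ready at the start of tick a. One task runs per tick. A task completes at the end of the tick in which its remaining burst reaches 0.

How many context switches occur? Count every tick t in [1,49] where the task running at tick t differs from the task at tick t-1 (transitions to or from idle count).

context switches = 14

t=0: L0/L1/L2 = ACFG/-/- → run A
t=1: L0/L1/L2 = ACFG/-/- → run A
t=2: L0/L1/L2 = ACFGBH/-/- → run A
t=3: L0/L1/L2 = CFGBHD/A/- → run C
t=4: L0/L1/L2 = CFGBHD/A/- → run C
t=5: L0/L1/L2 = CFGBHD/A/- → run C
t=6: L0/L1/L2 = FGBHDE/AC/- → run F
t=7: L0/L1/L2 = FGBHDE/AC/- → run F
t=8: L0/L1/L2 = FGBHDE/AC/- → run F
t=9: L0/L1/L2 = GBHDE/ACF/- → run G
t=10: L0/L1/L2 = GBHDE/ACF/- → run G
t=11: L0/L1/L2 = GBHDE/ACF/- → run G
t=12: L0/L1/L2 = BHDE/ACFG/- → run B
t=13: L0/L1/L2 = BHDE/ACFG/- → run B
t=14: L0/L1/L2 = BHDE/ACFG/- → run B
t=15: L0/L1/L2 = HDE/ACFGB/- → run H
t=16: L0/L1/L2 = HDE/ACFGB/- → run H
t=17: L0/L1/L2 = HDE/ACFGB/- → run H
t=18: L0/L1/L2 = DE/ACFGBH/- → run D
t=19: L0/L1/L2 = DE/ACFGBH/- → run D
t=20: L0/L1/L2 = DE/ACFGBH/- → run D
t=21: L0/L1/L2 = E/ACFGBH/- → run E
t=22: L0/L1/L2 = E/ACFGBH/- → run E
t=23: L0/L1/L2 = E/ACFGBH/- → run E
t=24: L0/L1/L2 = -/ACFGBH/- → run A
t=25: L0/L1/L2 = -/ACFGBH/- → run A
t=26: L0/L1/L2 = -/ACFGBH/- → run A
t=27: L0/L1/L2 = -/CFGBH/- → run C
t=28: L0/L1/L2 = -/CFGBH/- → run C
t=29: L0/L1/L2 = -/CFGBH/- → run C
t=30: L0/L1/L2 = -/FGBH/- → run F
t=31: L0/L1/L2 = -/FGBH/- → run F
t=32: L0/L1/L2 = -/FGBH/- → run F
t=33: L0/L1/L2 = -/FGBH/- → run F
t=34: L0/L1/L2 = -/FGBH/- → run F
t=35: L0/L1/L2 = -/GBH/- → run G
t=36: L0/L1/L2 = -/BH/- → run B
t=37: L0/L1/L2 = -/BH/- → run B
t=38: L0/L1/L2 = -/BH/- → run B
t=39: L0/L1/L2 = -/BH/- → run B
t=40: L0/L1/L2 = -/BH/- → run B
t=41: L0/L1/L2 = -/H/- → run H
t=42: L0/L1/L2 = -/H/- → run H
t=43: L0/L1/L2 = -/H/- → run H
t=44: (idle)
t=45: (idle)
t=46: (idle)
t=47: (idle)
t=48: (idle)
t=49: (idle)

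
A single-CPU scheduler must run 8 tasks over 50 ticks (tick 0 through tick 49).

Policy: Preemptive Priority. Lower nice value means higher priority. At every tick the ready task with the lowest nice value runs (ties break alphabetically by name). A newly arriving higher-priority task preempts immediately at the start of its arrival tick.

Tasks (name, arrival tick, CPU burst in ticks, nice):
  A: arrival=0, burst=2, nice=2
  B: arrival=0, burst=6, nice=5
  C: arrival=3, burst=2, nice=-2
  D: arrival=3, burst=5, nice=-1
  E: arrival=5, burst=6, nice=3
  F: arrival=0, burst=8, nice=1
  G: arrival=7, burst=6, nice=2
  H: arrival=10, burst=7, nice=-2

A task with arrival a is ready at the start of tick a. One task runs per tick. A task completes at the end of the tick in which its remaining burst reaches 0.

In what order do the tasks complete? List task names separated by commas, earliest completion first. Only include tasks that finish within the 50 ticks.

t=0: ready={A,B,F} → run F
t=1: ready={A,B,F} → run F
t=2: ready={A,B,F} → run F
t=3: ready={A,B,C,D,F} → run C
t=4: ready={A,B,C,D,F} → run C
t=5: ready={A,B,D,E,F} → run D
t=6: ready={A,B,D,E,F} → run D
t=7: ready={A,B,D,E,F,G} → run D
t=8: ready={A,B,D,E,F,G} → run D
t=9: ready={A,B,D,E,F,G} → run D
t=10: ready={A,B,E,F,G,H} → run H
t=11: ready={A,B,E,F,G,H} → run H
t=12: ready={A,B,E,F,G,H} → run H
t=13: ready={A,B,E,F,G,H} → run H
t=14: ready={A,B,E,F,G,H} → run H
t=15: ready={A,B,E,F,G,H} → run H
t=16: ready={A,B,E,F,G,H} → run H
t=17: ready={A,B,E,F,G} → run F
t=18: ready={A,B,E,F,G} → run F
t=19: ready={A,B,E,F,G} → run F
t=20: ready={A,B,E,F,G} → run F
t=21: ready={A,B,E,F,G} → run F
t=22: ready={A,B,E,G} → run A
t=23: ready={A,B,E,G} → run A
t=24: ready={B,E,G} → run G
t=25: ready={B,E,G} → run G
t=26: ready={B,E,G} → run G
t=27: ready={B,E,G} → run G
t=28: ready={B,E,G} → run G
t=29: ready={B,E,G} → run G
t=30: ready={B,E} → run E
t=31: ready={B,E} → run E
t=32: ready={B,E} → run E
t=33: ready={B,E} → run E
t=34: ready={B,E} → run E
t=35: ready={B,E} → run E
t=36: ready={B} → run B
t=37: ready={B} → run B
t=38: ready={B} → run B
t=39: ready={B} → run B
t=40: ready={B} → run B
t=41: ready={B} → run B
t=42: (idle)
t=43: (idle)
t=44: (idle)
t=45: (idle)
t=46: (idle)
t=47: (idle)
t=48: (idle)
t=49: (idle)

completion order = C, D, H, F, A, G, E, B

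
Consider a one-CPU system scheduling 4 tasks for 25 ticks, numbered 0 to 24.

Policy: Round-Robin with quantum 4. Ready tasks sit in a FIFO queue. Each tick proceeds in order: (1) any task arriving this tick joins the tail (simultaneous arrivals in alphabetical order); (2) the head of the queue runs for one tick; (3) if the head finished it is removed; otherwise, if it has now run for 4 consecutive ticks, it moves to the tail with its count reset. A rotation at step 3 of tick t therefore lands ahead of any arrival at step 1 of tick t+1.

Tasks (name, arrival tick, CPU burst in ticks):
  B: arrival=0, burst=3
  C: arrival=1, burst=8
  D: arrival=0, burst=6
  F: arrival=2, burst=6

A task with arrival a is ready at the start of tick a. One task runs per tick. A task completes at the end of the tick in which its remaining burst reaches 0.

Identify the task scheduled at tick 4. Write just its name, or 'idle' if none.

running at tick 4 = D

t=0: queue=[B,D] q_used=0 → run B
t=1: queue=[B,D,C] q_used=1 → run B
t=2: queue=[B,D,C,F] q_used=2 → run B
t=3: queue=[D,C,F] q_used=0 → run D
t=4: queue=[D,C,F] q_used=1 → run D
t=5: queue=[D,C,F] q_used=2 → run D
t=6: queue=[D,C,F] q_used=3 → run D
t=7: queue=[C,F,D] q_used=0 → run C
t=8: queue=[C,F,D] q_used=1 → run C
t=9: queue=[C,F,D] q_used=2 → run C
t=10: queue=[C,F,D] q_used=3 → run C
t=11: queue=[F,D,C] q_used=0 → run F
t=12: queue=[F,D,C] q_used=1 → run F
t=13: queue=[F,D,C] q_used=2 → run F
t=14: queue=[F,D,C] q_used=3 → run F
t=15: queue=[D,C,F] q_used=0 → run D
t=16: queue=[D,C,F] q_used=1 → run D
t=17: queue=[C,F] q_used=0 → run C
t=18: queue=[C,F] q_used=1 → run C
t=19: queue=[C,F] q_used=2 → run C
t=20: queue=[C,F] q_used=3 → run C
t=21: queue=[F] q_used=0 → run F
t=22: queue=[F] q_used=1 → run F
t=23: (idle)
t=24: (idle)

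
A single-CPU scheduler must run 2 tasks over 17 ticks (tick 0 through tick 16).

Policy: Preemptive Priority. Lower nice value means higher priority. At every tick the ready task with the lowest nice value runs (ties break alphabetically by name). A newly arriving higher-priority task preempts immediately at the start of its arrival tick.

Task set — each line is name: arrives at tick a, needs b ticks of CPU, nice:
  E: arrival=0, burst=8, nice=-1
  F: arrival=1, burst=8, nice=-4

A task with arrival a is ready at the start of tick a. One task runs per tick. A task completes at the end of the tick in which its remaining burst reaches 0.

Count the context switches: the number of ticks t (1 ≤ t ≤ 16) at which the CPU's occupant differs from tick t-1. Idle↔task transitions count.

context switches = 3

t=0: ready={E} → run E
t=1: ready={E,F} → run F
t=2: ready={E,F} → run F
t=3: ready={E,F} → run F
t=4: ready={E,F} → run F
t=5: ready={E,F} → run F
t=6: ready={E,F} → run F
t=7: ready={E,F} → run F
t=8: ready={E,F} → run F
t=9: ready={E} → run E
t=10: ready={E} → run E
t=11: ready={E} → run E
t=12: ready={E} → run E
t=13: ready={E} → run E
t=14: ready={E} → run E
t=15: ready={E} → run E
t=16: (idle)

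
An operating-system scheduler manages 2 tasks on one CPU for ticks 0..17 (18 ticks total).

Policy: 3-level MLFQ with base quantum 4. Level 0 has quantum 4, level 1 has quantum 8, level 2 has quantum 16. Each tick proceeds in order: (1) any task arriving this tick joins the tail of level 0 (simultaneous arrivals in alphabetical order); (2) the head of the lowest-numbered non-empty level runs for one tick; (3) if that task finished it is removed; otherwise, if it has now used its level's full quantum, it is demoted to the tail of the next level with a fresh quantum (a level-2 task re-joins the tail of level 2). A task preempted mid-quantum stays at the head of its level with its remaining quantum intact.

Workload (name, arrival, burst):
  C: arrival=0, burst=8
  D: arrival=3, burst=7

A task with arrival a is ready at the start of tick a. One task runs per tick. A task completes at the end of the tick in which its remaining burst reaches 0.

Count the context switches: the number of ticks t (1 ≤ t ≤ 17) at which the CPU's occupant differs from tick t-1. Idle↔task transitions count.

t=0: L0/L1/L2 = C/-/- → run C
t=1: L0/L1/L2 = C/-/- → run C
t=2: L0/L1/L2 = C/-/- → run C
t=3: L0/L1/L2 = CD/-/- → run C
t=4: L0/L1/L2 = D/C/- → run D
t=5: L0/L1/L2 = D/C/- → run D
t=6: L0/L1/L2 = D/C/- → run D
t=7: L0/L1/L2 = D/C/- → run D
t=8: L0/L1/L2 = -/CD/- → run C
t=9: L0/L1/L2 = -/CD/- → run C
t=10: L0/L1/L2 = -/CD/- → run C
t=11: L0/L1/L2 = -/CD/- → run C
t=12: L0/L1/L2 = -/D/- → run D
t=13: L0/L1/L2 = -/D/- → run D
t=14: L0/L1/L2 = -/D/- → run D
t=15: (idle)
t=16: (idle)
t=17: (idle)

context switches = 4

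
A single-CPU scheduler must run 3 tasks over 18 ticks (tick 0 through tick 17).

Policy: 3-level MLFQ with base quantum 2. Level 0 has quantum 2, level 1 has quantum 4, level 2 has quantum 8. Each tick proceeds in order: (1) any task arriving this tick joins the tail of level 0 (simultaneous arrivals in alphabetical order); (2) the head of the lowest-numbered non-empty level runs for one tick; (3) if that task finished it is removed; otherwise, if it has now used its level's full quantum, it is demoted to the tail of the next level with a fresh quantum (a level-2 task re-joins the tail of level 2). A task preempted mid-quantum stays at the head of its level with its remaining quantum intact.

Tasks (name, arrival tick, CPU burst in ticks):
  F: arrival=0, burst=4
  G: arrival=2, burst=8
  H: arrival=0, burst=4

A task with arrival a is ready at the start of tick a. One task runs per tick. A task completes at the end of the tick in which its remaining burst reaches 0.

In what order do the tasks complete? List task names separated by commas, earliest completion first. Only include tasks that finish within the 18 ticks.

completion order = F, H, G

t=0: L0/L1/L2 = FH/-/- → run F
t=1: L0/L1/L2 = FH/-/- → run F
t=2: L0/L1/L2 = HG/F/- → run H
t=3: L0/L1/L2 = HG/F/- → run H
t=4: L0/L1/L2 = G/FH/- → run G
t=5: L0/L1/L2 = G/FH/- → run G
t=6: L0/L1/L2 = -/FHG/- → run F
t=7: L0/L1/L2 = -/FHG/- → run F
t=8: L0/L1/L2 = -/HG/- → run H
t=9: L0/L1/L2 = -/HG/- → run H
t=10: L0/L1/L2 = -/G/- → run G
t=11: L0/L1/L2 = -/G/- → run G
t=12: L0/L1/L2 = -/G/- → run G
t=13: L0/L1/L2 = -/G/- → run G
t=14: L0/L1/L2 = -/-/G → run G
t=15: L0/L1/L2 = -/-/G → run G
t=16: (idle)
t=17: (idle)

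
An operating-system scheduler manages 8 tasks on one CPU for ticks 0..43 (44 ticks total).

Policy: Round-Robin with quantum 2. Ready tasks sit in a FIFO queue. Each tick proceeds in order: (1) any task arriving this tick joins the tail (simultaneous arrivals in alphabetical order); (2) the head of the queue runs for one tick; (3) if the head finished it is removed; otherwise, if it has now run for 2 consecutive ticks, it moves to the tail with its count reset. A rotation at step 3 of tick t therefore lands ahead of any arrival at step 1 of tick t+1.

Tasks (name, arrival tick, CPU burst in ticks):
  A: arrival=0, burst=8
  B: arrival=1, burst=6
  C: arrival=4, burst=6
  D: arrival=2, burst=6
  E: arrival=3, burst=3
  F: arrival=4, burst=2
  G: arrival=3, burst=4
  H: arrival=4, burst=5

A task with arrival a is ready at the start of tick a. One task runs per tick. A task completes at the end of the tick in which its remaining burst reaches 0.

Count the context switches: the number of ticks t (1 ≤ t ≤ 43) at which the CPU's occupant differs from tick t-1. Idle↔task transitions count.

context switches = 21

t=0: queue=[A] q_used=0 → run A
t=1: queue=[A,B] q_used=1 → run A
t=2: queue=[B,A,D] q_used=0 → run B
t=3: queue=[B,A,D,E,G] q_used=1 → run B
t=4: queue=[A,D,E,G,B,C,F,H] q_used=0 → run A
t=5: queue=[A,D,E,G,B,C,F,H] q_used=1 → run A
t=6: queue=[D,E,G,B,C,F,H,A] q_used=0 → run D
t=7: queue=[D,E,G,B,C,F,H,A] q_used=1 → run D
t=8: queue=[E,G,B,C,F,H,A,D] q_used=0 → run E
t=9: queue=[E,G,B,C,F,H,A,D] q_used=1 → run E
t=10: queue=[G,B,C,F,H,A,D,E] q_used=0 → run G
t=11: queue=[G,B,C,F,H,A,D,E] q_used=1 → run G
t=12: queue=[B,C,F,H,A,D,E,G] q_used=0 → run B
t=13: queue=[B,C,F,H,A,D,E,G] q_used=1 → run B
t=14: queue=[C,F,H,A,D,E,G,B] q_used=0 → run C
t=15: queue=[C,F,H,A,D,E,G,B] q_used=1 → run C
t=16: queue=[F,H,A,D,E,G,B,C] q_used=0 → run F
t=17: queue=[F,H,A,D,E,G,B,C] q_used=1 → run F
t=18: queue=[H,A,D,E,G,B,C] q_used=0 → run H
t=19: queue=[H,A,D,E,G,B,C] q_used=1 → run H
t=20: queue=[A,D,E,G,B,C,H] q_used=0 → run A
t=21: queue=[A,D,E,G,B,C,H] q_used=1 → run A
t=22: queue=[D,E,G,B,C,H,A] q_used=0 → run D
t=23: queue=[D,E,G,B,C,H,A] q_used=1 → run D
t=24: queue=[E,G,B,C,H,A,D] q_used=0 → run E
t=25: queue=[G,B,C,H,A,D] q_used=0 → run G
t=26: queue=[G,B,C,H,A,D] q_used=1 → run G
t=27: queue=[B,C,H,A,D] q_used=0 → run B
t=28: queue=[B,C,H,A,D] q_used=1 → run B
t=29: queue=[C,H,A,D] q_used=0 → run C
t=30: queue=[C,H,A,D] q_used=1 → run C
t=31: queue=[H,A,D,C] q_used=0 → run H
t=32: queue=[H,A,D,C] q_used=1 → run H
t=33: queue=[A,D,C,H] q_used=0 → run A
t=34: queue=[A,D,C,H] q_used=1 → run A
t=35: queue=[D,C,H] q_used=0 → run D
t=36: queue=[D,C,H] q_used=1 → run D
t=37: queue=[C,H] q_used=0 → run C
t=38: queue=[C,H] q_used=1 → run C
t=39: queue=[H] q_used=0 → run H
t=40: (idle)
t=41: (idle)
t=42: (idle)
t=43: (idle)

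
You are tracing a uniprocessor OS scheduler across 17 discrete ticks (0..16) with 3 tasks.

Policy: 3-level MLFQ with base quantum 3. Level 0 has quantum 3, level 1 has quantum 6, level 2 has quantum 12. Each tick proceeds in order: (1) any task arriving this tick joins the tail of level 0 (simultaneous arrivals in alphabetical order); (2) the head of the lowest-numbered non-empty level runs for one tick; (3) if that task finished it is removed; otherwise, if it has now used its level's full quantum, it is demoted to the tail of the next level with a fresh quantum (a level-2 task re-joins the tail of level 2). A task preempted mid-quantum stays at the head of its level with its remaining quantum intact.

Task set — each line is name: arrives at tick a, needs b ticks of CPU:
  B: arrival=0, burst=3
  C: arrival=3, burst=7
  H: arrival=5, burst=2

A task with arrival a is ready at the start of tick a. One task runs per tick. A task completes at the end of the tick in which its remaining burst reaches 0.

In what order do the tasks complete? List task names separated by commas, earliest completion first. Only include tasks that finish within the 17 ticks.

t=0: L0/L1/L2 = B/-/- → run B
t=1: L0/L1/L2 = B/-/- → run B
t=2: L0/L1/L2 = B/-/- → run B
t=3: L0/L1/L2 = C/-/- → run C
t=4: L0/L1/L2 = C/-/- → run C
t=5: L0/L1/L2 = CH/-/- → run C
t=6: L0/L1/L2 = H/C/- → run H
t=7: L0/L1/L2 = H/C/- → run H
t=8: L0/L1/L2 = -/C/- → run C
t=9: L0/L1/L2 = -/C/- → run C
t=10: L0/L1/L2 = -/C/- → run C
t=11: L0/L1/L2 = -/C/- → run C
t=12: (idle)
t=13: (idle)
t=14: (idle)
t=15: (idle)
t=16: (idle)

completion order = B, H, C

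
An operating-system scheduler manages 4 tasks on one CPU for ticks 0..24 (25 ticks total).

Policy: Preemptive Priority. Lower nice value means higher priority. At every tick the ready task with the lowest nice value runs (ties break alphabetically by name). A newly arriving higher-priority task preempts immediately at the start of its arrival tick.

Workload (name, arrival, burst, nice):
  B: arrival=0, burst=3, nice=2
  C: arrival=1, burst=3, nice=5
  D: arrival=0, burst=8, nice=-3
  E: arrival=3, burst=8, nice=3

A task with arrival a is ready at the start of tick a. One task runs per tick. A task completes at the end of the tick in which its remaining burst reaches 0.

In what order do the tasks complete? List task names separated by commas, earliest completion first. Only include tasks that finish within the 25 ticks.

t=0: ready={B,D} → run D
t=1: ready={B,C,D} → run D
t=2: ready={B,C,D} → run D
t=3: ready={B,C,D,E} → run D
t=4: ready={B,C,D,E} → run D
t=5: ready={B,C,D,E} → run D
t=6: ready={B,C,D,E} → run D
t=7: ready={B,C,D,E} → run D
t=8: ready={B,C,E} → run B
t=9: ready={B,C,E} → run B
t=10: ready={B,C,E} → run B
t=11: ready={C,E} → run E
t=12: ready={C,E} → run E
t=13: ready={C,E} → run E
t=14: ready={C,E} → run E
t=15: ready={C,E} → run E
t=16: ready={C,E} → run E
t=17: ready={C,E} → run E
t=18: ready={C,E} → run E
t=19: ready={C} → run C
t=20: ready={C} → run C
t=21: ready={C} → run C
t=22: (idle)
t=23: (idle)
t=24: (idle)

completion order = D, B, E, C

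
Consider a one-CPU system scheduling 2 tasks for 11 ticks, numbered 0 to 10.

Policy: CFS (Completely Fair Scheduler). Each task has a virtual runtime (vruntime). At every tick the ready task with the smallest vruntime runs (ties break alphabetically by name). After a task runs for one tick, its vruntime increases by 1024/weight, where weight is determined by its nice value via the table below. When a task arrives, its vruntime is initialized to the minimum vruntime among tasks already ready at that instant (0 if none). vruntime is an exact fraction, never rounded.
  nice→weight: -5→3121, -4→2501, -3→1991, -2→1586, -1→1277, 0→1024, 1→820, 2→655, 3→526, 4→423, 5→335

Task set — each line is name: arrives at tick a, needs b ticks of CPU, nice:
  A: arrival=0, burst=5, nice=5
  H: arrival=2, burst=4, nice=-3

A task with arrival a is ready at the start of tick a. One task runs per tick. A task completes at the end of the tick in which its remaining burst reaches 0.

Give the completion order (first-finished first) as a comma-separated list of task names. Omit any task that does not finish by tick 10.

t=0: vr[A=0] → run A
t=1: vr[A=1024/335] → run A
t=2: vr[A=2048/335 H=2048/335] → run A
t=3: vr[A=3072/335 H=2048/335] → run H
t=4: vr[A=3072/335 H=4420608/666985] → run H
t=5: vr[A=3072/335 H=4763648/666985] → run H
t=6: vr[A=3072/335 H=5106688/666985] → run H
t=7: vr[A=3072/335] → run A
t=8: vr[A=4096/335] → run A
t=9: (idle)
t=10: (idle)

completion order = H, A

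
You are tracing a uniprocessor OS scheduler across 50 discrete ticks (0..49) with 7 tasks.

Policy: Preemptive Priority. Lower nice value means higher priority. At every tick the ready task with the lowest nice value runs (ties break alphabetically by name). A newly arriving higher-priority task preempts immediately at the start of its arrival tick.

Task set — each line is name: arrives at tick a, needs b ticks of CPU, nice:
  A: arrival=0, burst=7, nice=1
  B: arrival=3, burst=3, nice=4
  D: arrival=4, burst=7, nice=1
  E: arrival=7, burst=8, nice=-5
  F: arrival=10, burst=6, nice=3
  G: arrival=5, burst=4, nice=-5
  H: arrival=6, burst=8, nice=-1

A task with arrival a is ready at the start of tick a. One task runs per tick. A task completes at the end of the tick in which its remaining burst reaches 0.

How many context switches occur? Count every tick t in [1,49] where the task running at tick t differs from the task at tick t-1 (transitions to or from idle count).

t=0: ready={A} → run A
t=1: ready={A} → run A
t=2: ready={A} → run A
t=3: ready={A,B} → run A
t=4: ready={A,B,D} → run A
t=5: ready={A,B,D,G} → run G
t=6: ready={A,B,D,G,H} → run G
t=7: ready={A,B,D,E,G,H} → run E
t=8: ready={A,B,D,E,G,H} → run E
t=9: ready={A,B,D,E,G,H} → run E
t=10: ready={A,B,D,E,F,G,H} → run E
t=11: ready={A,B,D,E,F,G,H} → run E
t=12: ready={A,B,D,E,F,G,H} → run E
t=13: ready={A,B,D,E,F,G,H} → run E
t=14: ready={A,B,D,E,F,G,H} → run E
t=15: ready={A,B,D,F,G,H} → run G
t=16: ready={A,B,D,F,G,H} → run G
t=17: ready={A,B,D,F,H} → run H
t=18: ready={A,B,D,F,H} → run H
t=19: ready={A,B,D,F,H} → run H
t=20: ready={A,B,D,F,H} → run H
t=21: ready={A,B,D,F,H} → run H
t=22: ready={A,B,D,F,H} → run H
t=23: ready={A,B,D,F,H} → run H
t=24: ready={A,B,D,F,H} → run H
t=25: ready={A,B,D,F} → run A
t=26: ready={A,B,D,F} → run A
t=27: ready={B,D,F} → run D
t=28: ready={B,D,F} → run D
t=29: ready={B,D,F} → run D
t=30: ready={B,D,F} → run D
t=31: ready={B,D,F} → run D
t=32: ready={B,D,F} → run D
t=33: ready={B,D,F} → run D
t=34: ready={B,F} → run F
t=35: ready={B,F} → run F
t=36: ready={B,F} → run F
t=37: ready={B,F} → run F
t=38: ready={B,F} → run F
t=39: ready={B,F} → run F
t=40: ready={B} → run B
t=41: ready={B} → run B
t=42: ready={B} → run B
t=43: (idle)
t=44: (idle)
t=45: (idle)
t=46: (idle)
t=47: (idle)
t=48: (idle)
t=49: (idle)

context switches = 9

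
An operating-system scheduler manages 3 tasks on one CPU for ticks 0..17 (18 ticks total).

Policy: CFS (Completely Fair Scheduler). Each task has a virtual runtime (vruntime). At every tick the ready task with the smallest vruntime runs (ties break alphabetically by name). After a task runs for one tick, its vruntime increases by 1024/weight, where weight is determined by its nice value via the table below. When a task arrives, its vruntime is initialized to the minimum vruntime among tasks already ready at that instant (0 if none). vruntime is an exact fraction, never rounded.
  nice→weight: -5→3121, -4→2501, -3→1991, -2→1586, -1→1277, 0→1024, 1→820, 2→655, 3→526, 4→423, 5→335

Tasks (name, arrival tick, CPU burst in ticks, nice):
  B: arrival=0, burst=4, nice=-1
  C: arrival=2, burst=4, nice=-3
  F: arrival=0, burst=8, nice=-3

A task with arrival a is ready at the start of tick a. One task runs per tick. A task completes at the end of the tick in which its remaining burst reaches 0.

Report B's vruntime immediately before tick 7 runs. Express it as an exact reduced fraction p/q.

vruntime(B, start of tick 7) = 2048/1277

t=0: vr[B=0 F=0] → run B
t=1: vr[B=1024/1277 F=0] → run F
t=2: vr[B=1024/1277 C=1024/1991 F=1024/1991] → run C
t=3: vr[B=1024/1277 C=2048/1991 F=1024/1991] → run F
t=4: vr[B=1024/1277 C=2048/1991 F=2048/1991] → run B
t=5: vr[B=2048/1277 C=2048/1991 F=2048/1991] → run C
t=6: vr[B=2048/1277 C=3072/1991 F=2048/1991] → run F
t=7: vr[B=2048/1277 C=3072/1991 F=3072/1991] → run C
t=8: vr[B=2048/1277 C=4096/1991 F=3072/1991] → run F
t=9: vr[B=2048/1277 C=4096/1991 F=4096/1991] → run B
t=10: vr[B=3072/1277 C=4096/1991 F=4096/1991] → run C
t=11: vr[B=3072/1277 F=4096/1991] → run F
t=12: vr[B=3072/1277 F=5120/1991] → run B
t=13: vr[F=5120/1991] → run F
t=14: vr[F=6144/1991] → run F
t=15: vr[F=7168/1991] → run F
t=16: (idle)
t=17: (idle)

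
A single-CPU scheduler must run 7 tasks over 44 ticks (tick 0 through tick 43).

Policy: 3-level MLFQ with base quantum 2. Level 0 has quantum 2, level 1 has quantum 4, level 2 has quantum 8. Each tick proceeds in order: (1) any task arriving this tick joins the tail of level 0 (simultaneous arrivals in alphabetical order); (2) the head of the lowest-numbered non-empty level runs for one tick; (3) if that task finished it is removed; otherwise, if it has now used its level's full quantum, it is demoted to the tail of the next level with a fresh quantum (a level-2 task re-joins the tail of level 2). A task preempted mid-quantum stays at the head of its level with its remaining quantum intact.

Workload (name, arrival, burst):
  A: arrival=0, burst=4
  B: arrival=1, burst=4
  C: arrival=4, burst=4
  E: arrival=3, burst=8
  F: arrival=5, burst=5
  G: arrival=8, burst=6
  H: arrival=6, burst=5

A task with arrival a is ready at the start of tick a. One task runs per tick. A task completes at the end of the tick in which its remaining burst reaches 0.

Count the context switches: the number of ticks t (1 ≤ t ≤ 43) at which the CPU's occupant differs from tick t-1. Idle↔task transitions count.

context switches = 15

t=0: L0/L1/L2 = A/-/- → run A
t=1: L0/L1/L2 = AB/-/- → run A
t=2: L0/L1/L2 = B/A/- → run B
t=3: L0/L1/L2 = BE/A/- → run B
t=4: L0/L1/L2 = EC/AB/- → run E
t=5: L0/L1/L2 = ECF/AB/- → run E
t=6: L0/L1/L2 = CFH/ABE/- → run C
t=7: L0/L1/L2 = CFH/ABE/- → run C
t=8: L0/L1/L2 = FHG/ABEC/- → run F
t=9: L0/L1/L2 = FHG/ABEC/- → run F
t=10: L0/L1/L2 = HG/ABECF/- → run H
t=11: L0/L1/L2 = HG/ABECF/- → run H
t=12: L0/L1/L2 = G/ABECFH/- → run G
t=13: L0/L1/L2 = G/ABECFH/- → run G
t=14: L0/L1/L2 = -/ABECFHG/- → run A
t=15: L0/L1/L2 = -/ABECFHG/- → run A
t=16: L0/L1/L2 = -/BECFHG/- → run B
t=17: L0/L1/L2 = -/BECFHG/- → run B
t=18: L0/L1/L2 = -/ECFHG/- → run E
t=19: L0/L1/L2 = -/ECFHG/- → run E
t=20: L0/L1/L2 = -/ECFHG/- → run E
t=21: L0/L1/L2 = -/ECFHG/- → run E
t=22: L0/L1/L2 = -/CFHG/E → run C
t=23: L0/L1/L2 = -/CFHG/E → run C
t=24: L0/L1/L2 = -/FHG/E → run F
t=25: L0/L1/L2 = -/FHG/E → run F
t=26: L0/L1/L2 = -/FHG/E → run F
t=27: L0/L1/L2 = -/HG/E → run H
t=28: L0/L1/L2 = -/HG/E → run H
t=29: L0/L1/L2 = -/HG/E → run H
t=30: L0/L1/L2 = -/G/E → run G
t=31: L0/L1/L2 = -/G/E → run G
t=32: L0/L1/L2 = -/G/E → run G
t=33: L0/L1/L2 = -/G/E → run G
t=34: L0/L1/L2 = -/-/E → run E
t=35: L0/L1/L2 = -/-/E → run E
t=36: (idle)
t=37: (idle)
t=38: (idle)
t=39: (idle)
t=40: (idle)
t=41: (idle)
t=42: (idle)
t=43: (idle)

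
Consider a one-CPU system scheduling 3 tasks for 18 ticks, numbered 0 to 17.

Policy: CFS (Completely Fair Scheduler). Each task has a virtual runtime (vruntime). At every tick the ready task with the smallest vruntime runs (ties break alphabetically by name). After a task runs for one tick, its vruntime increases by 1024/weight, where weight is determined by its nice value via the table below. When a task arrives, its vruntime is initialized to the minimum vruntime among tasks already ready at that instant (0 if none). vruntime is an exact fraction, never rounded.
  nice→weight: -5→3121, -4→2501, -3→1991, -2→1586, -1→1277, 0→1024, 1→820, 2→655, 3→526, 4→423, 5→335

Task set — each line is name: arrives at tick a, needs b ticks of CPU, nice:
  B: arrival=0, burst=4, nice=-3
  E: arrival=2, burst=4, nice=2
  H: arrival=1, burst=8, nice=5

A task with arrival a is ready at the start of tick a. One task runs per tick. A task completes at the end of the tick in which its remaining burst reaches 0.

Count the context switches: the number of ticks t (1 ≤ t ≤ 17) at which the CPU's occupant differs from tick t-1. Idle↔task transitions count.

t=0: vr[B=0] → run B
t=1: vr[B=1024/1991 H=1024/1991] → run B
t=2: vr[B=2048/1991 E=1024/1991 H=1024/1991] → run E
t=3: vr[B=2048/1991 E=2709504/1304105 H=1024/1991] → run H
t=4: vr[B=2048/1991 E=2709504/1304105 H=2381824/666985] → run B
t=5: vr[B=3072/1991 E=2709504/1304105 H=2381824/666985] → run B
t=6: vr[E=2709504/1304105 H=2381824/666985] → run E
t=7: vr[E=4748288/1304105 H=2381824/666985] → run H
t=8: vr[E=4748288/1304105 H=4420608/666985] → run E
t=9: vr[E=6787072/1304105 H=4420608/666985] → run E
t=10: vr[H=4420608/666985] → run H
t=11: vr[H=6459392/666985] → run H
t=12: vr[H=8498176/666985] → run H
t=13: vr[H=2107392/133397] → run H
t=14: vr[H=12575744/666985] → run H
t=15: vr[H=14614528/666985] → run H
t=16: (idle)
t=17: (idle)

context switches = 8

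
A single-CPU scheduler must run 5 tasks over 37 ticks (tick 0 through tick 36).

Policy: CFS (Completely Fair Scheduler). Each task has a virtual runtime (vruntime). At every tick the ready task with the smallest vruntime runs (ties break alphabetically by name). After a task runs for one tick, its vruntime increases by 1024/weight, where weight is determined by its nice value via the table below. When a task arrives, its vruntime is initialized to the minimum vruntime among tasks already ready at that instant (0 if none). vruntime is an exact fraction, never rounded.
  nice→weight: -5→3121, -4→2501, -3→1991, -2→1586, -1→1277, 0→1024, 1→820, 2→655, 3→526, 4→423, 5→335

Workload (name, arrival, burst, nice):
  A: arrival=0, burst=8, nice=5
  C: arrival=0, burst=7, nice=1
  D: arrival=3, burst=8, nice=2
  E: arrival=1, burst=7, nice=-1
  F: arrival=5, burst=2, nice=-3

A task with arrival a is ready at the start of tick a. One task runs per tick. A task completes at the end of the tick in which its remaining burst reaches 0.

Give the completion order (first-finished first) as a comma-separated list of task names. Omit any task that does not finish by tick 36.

t=0: vr[A=0 C=0] → run A
t=1: vr[A=1024/335 C=0 E=0] → run C
t=2: vr[A=1024/335 C=256/205 E=0] → run E
t=3: vr[A=1024/335 C=256/205 D=1024/1277 E=1024/1277] → run D
t=4: vr[A=1024/335 C=256/205 D=1978368/836435 E=1024/1277] → run E
t=5: vr[A=1024/335 C=256/205 D=1978368/836435 E=2048/1277 F=256/205] → run C
t=6: vr[A=1024/335 C=512/205 D=1978368/836435 E=2048/1277 F=256/205] → run F
t=7: vr[A=1024/335 C=512/205 D=1978368/836435 E=2048/1277 F=719616/408155] → run E
t=8: vr[A=1024/335 C=512/205 D=1978368/836435 E=3072/1277 F=719616/408155] → run F
t=9: vr[A=1024/335 C=512/205 D=1978368/836435 E=3072/1277] → run D
t=10: vr[A=1024/335 C=512/205 D=3286016/836435 E=3072/1277] → run E
t=11: vr[A=1024/335 C=512/205 D=3286016/836435 E=4096/1277] → run C
t=12: vr[A=1024/335 C=768/205 D=3286016/836435 E=4096/1277] → run A
t=13: vr[A=2048/335 C=768/205 D=3286016/836435 E=4096/1277] → run E
t=14: vr[A=2048/335 C=768/205 D=3286016/836435 E=5120/1277] → run C
t=15: vr[A=2048/335 C=1024/205 D=3286016/836435 E=5120/1277] → run D
t=16: vr[A=2048/335 C=1024/205 D=4593664/836435 E=5120/1277] → run E
t=17: vr[A=2048/335 C=1024/205 D=4593664/836435 E=6144/1277] → run E
t=18: vr[A=2048/335 C=1024/205 D=4593664/836435] → run C
t=19: vr[A=2048/335 C=256/41 D=4593664/836435] → run D
t=20: vr[A=2048/335 C=256/41 D=5901312/836435] → run A
t=21: vr[A=3072/335 C=256/41 D=5901312/836435] → run C
t=22: vr[A=3072/335 C=1536/205 D=5901312/836435] → run D
t=23: vr[A=3072/335 C=1536/205 D=1441792/167287] → run C
t=24: vr[A=3072/335 D=1441792/167287] → run D
t=25: vr[A=3072/335 D=8516608/836435] → run A
t=26: vr[A=4096/335 D=8516608/836435] → run D
t=27: vr[A=4096/335 D=9824256/836435] → run D
t=28: vr[A=4096/335] → run A
t=29: vr[A=1024/67] → run A
t=30: vr[A=6144/335] → run A
t=31: vr[A=7168/335] → run A
t=32: (idle)
t=33: (idle)
t=34: (idle)
t=35: (idle)
t=36: (idle)

completion order = F, E, C, D, A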